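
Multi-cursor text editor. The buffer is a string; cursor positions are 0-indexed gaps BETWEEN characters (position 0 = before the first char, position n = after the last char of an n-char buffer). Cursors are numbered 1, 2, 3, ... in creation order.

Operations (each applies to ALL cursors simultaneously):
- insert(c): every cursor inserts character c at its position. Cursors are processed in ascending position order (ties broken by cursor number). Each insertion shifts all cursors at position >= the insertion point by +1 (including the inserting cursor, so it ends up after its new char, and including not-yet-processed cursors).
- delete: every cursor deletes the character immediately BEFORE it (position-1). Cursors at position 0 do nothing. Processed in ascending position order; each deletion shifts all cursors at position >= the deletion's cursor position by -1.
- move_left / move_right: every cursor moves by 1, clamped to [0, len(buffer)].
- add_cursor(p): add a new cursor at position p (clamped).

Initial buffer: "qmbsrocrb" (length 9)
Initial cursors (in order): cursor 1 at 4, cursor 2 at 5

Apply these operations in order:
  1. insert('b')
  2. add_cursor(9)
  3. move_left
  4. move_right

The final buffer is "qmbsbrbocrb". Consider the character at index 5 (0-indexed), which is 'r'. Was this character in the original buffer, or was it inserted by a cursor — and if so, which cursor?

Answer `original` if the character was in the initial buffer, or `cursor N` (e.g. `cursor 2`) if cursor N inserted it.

After op 1 (insert('b')): buffer="qmbsbrbocrb" (len 11), cursors c1@5 c2@7, authorship ....1.2....
After op 2 (add_cursor(9)): buffer="qmbsbrbocrb" (len 11), cursors c1@5 c2@7 c3@9, authorship ....1.2....
After op 3 (move_left): buffer="qmbsbrbocrb" (len 11), cursors c1@4 c2@6 c3@8, authorship ....1.2....
After op 4 (move_right): buffer="qmbsbrbocrb" (len 11), cursors c1@5 c2@7 c3@9, authorship ....1.2....
Authorship (.=original, N=cursor N): . . . . 1 . 2 . . . .
Index 5: author = original

Answer: original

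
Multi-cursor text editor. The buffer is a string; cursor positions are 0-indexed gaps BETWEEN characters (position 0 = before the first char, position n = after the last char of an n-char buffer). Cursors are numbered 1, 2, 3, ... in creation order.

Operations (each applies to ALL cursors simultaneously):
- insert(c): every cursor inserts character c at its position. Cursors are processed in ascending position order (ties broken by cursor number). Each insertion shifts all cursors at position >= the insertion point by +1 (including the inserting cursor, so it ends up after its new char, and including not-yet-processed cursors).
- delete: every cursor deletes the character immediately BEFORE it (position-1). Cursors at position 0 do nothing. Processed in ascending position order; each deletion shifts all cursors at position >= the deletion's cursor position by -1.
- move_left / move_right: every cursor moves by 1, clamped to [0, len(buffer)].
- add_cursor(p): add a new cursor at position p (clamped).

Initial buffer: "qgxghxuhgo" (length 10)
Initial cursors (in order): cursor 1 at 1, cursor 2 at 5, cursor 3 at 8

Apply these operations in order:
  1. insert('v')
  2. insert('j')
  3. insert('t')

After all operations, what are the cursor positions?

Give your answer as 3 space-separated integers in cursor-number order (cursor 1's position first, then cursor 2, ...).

After op 1 (insert('v')): buffer="qvgxghvxuhvgo" (len 13), cursors c1@2 c2@7 c3@11, authorship .1....2...3..
After op 2 (insert('j')): buffer="qvjgxghvjxuhvjgo" (len 16), cursors c1@3 c2@9 c3@14, authorship .11....22...33..
After op 3 (insert('t')): buffer="qvjtgxghvjtxuhvjtgo" (len 19), cursors c1@4 c2@11 c3@17, authorship .111....222...333..

Answer: 4 11 17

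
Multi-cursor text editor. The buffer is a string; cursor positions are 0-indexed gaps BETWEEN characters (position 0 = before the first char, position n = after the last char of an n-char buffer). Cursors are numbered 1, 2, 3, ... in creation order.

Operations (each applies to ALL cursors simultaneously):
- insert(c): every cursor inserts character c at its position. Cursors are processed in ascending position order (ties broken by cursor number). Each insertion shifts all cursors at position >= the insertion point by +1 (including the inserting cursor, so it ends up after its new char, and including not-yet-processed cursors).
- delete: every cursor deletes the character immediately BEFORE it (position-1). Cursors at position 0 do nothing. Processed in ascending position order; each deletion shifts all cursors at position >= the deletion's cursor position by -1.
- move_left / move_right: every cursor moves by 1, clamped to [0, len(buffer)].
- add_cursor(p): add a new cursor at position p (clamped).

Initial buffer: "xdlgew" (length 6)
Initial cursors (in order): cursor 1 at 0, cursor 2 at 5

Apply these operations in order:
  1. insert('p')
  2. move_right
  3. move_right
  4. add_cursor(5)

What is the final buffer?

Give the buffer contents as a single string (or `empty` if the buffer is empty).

Answer: pxdlgepw

Derivation:
After op 1 (insert('p')): buffer="pxdlgepw" (len 8), cursors c1@1 c2@7, authorship 1.....2.
After op 2 (move_right): buffer="pxdlgepw" (len 8), cursors c1@2 c2@8, authorship 1.....2.
After op 3 (move_right): buffer="pxdlgepw" (len 8), cursors c1@3 c2@8, authorship 1.....2.
After op 4 (add_cursor(5)): buffer="pxdlgepw" (len 8), cursors c1@3 c3@5 c2@8, authorship 1.....2.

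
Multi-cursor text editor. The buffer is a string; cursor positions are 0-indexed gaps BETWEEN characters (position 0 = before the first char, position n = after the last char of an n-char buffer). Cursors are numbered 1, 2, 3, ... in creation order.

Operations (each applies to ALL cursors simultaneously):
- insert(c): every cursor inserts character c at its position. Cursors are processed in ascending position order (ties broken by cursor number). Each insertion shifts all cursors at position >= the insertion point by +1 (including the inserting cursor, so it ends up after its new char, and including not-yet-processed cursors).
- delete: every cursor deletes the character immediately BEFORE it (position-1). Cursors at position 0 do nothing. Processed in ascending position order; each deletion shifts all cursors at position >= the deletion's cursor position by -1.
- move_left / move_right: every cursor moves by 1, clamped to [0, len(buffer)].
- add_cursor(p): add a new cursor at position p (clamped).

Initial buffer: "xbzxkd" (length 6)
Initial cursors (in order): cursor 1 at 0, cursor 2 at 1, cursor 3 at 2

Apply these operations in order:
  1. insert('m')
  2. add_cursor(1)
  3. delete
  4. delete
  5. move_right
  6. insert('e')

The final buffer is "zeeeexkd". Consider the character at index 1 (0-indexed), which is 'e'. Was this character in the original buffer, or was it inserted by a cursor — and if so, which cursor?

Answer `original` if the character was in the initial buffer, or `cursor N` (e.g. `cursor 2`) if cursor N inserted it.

Answer: cursor 1

Derivation:
After op 1 (insert('m')): buffer="mxmbmzxkd" (len 9), cursors c1@1 c2@3 c3@5, authorship 1.2.3....
After op 2 (add_cursor(1)): buffer="mxmbmzxkd" (len 9), cursors c1@1 c4@1 c2@3 c3@5, authorship 1.2.3....
After op 3 (delete): buffer="xbzxkd" (len 6), cursors c1@0 c4@0 c2@1 c3@2, authorship ......
After op 4 (delete): buffer="zxkd" (len 4), cursors c1@0 c2@0 c3@0 c4@0, authorship ....
After op 5 (move_right): buffer="zxkd" (len 4), cursors c1@1 c2@1 c3@1 c4@1, authorship ....
After op 6 (insert('e')): buffer="zeeeexkd" (len 8), cursors c1@5 c2@5 c3@5 c4@5, authorship .1234...
Authorship (.=original, N=cursor N): . 1 2 3 4 . . .
Index 1: author = 1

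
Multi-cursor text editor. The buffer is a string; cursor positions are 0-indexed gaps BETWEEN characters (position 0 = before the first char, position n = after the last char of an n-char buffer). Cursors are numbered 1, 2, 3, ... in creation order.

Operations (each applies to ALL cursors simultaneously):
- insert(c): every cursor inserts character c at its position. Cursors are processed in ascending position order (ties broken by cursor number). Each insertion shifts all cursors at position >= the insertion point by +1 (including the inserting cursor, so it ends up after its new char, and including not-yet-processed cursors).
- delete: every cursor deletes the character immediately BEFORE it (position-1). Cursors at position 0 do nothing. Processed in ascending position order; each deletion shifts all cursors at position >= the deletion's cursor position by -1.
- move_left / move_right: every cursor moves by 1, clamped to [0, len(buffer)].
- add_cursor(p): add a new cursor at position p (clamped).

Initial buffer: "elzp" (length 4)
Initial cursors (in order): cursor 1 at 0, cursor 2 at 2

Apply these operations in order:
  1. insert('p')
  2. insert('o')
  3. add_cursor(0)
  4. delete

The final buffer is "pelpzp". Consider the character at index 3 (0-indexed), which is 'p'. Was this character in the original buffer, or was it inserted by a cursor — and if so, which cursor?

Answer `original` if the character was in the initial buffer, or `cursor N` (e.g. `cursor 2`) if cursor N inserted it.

After op 1 (insert('p')): buffer="pelpzp" (len 6), cursors c1@1 c2@4, authorship 1..2..
After op 2 (insert('o')): buffer="poelpozp" (len 8), cursors c1@2 c2@6, authorship 11..22..
After op 3 (add_cursor(0)): buffer="poelpozp" (len 8), cursors c3@0 c1@2 c2@6, authorship 11..22..
After op 4 (delete): buffer="pelpzp" (len 6), cursors c3@0 c1@1 c2@4, authorship 1..2..
Authorship (.=original, N=cursor N): 1 . . 2 . .
Index 3: author = 2

Answer: cursor 2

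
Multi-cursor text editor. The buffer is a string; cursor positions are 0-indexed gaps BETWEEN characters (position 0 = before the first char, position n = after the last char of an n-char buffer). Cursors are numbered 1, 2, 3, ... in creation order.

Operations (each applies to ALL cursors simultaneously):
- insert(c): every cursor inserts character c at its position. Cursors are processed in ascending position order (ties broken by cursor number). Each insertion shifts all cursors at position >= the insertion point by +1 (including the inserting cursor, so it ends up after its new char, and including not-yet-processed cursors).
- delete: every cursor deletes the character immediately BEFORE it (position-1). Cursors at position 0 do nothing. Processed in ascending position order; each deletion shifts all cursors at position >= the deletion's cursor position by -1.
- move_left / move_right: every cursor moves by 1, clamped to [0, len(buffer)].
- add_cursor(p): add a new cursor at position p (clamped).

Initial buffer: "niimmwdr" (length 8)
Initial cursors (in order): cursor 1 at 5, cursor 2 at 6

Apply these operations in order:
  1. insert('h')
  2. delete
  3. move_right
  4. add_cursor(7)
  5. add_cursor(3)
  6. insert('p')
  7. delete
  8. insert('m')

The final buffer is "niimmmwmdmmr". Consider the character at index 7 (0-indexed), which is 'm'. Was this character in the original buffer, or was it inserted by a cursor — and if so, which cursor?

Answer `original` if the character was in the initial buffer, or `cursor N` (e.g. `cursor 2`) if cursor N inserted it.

After op 1 (insert('h')): buffer="niimmhwhdr" (len 10), cursors c1@6 c2@8, authorship .....1.2..
After op 2 (delete): buffer="niimmwdr" (len 8), cursors c1@5 c2@6, authorship ........
After op 3 (move_right): buffer="niimmwdr" (len 8), cursors c1@6 c2@7, authorship ........
After op 4 (add_cursor(7)): buffer="niimmwdr" (len 8), cursors c1@6 c2@7 c3@7, authorship ........
After op 5 (add_cursor(3)): buffer="niimmwdr" (len 8), cursors c4@3 c1@6 c2@7 c3@7, authorship ........
After op 6 (insert('p')): buffer="niipmmwpdppr" (len 12), cursors c4@4 c1@8 c2@11 c3@11, authorship ...4...1.23.
After op 7 (delete): buffer="niimmwdr" (len 8), cursors c4@3 c1@6 c2@7 c3@7, authorship ........
After op 8 (insert('m')): buffer="niimmmwmdmmr" (len 12), cursors c4@4 c1@8 c2@11 c3@11, authorship ...4...1.23.
Authorship (.=original, N=cursor N): . . . 4 . . . 1 . 2 3 .
Index 7: author = 1

Answer: cursor 1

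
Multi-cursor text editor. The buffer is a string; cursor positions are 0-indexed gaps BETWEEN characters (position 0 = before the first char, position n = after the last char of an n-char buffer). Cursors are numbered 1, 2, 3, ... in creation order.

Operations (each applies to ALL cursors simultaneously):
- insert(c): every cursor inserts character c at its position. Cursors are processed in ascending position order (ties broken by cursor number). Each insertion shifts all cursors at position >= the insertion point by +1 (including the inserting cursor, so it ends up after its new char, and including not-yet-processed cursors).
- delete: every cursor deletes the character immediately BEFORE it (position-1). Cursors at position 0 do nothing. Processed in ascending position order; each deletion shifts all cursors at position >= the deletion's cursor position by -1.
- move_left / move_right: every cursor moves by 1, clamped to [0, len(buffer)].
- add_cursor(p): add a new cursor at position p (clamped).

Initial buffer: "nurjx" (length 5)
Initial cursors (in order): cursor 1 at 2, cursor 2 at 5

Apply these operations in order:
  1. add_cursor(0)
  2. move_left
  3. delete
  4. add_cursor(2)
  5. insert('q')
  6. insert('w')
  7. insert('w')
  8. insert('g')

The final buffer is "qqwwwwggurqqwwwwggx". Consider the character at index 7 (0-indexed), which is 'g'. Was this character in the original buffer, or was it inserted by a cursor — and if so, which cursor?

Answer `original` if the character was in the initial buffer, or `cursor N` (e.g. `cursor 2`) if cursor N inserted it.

After op 1 (add_cursor(0)): buffer="nurjx" (len 5), cursors c3@0 c1@2 c2@5, authorship .....
After op 2 (move_left): buffer="nurjx" (len 5), cursors c3@0 c1@1 c2@4, authorship .....
After op 3 (delete): buffer="urx" (len 3), cursors c1@0 c3@0 c2@2, authorship ...
After op 4 (add_cursor(2)): buffer="urx" (len 3), cursors c1@0 c3@0 c2@2 c4@2, authorship ...
After op 5 (insert('q')): buffer="qqurqqx" (len 7), cursors c1@2 c3@2 c2@6 c4@6, authorship 13..24.
After op 6 (insert('w')): buffer="qqwwurqqwwx" (len 11), cursors c1@4 c3@4 c2@10 c4@10, authorship 1313..2424.
After op 7 (insert('w')): buffer="qqwwwwurqqwwwwx" (len 15), cursors c1@6 c3@6 c2@14 c4@14, authorship 131313..242424.
After op 8 (insert('g')): buffer="qqwwwwggurqqwwwwggx" (len 19), cursors c1@8 c3@8 c2@18 c4@18, authorship 13131313..24242424.
Authorship (.=original, N=cursor N): 1 3 1 3 1 3 1 3 . . 2 4 2 4 2 4 2 4 .
Index 7: author = 3

Answer: cursor 3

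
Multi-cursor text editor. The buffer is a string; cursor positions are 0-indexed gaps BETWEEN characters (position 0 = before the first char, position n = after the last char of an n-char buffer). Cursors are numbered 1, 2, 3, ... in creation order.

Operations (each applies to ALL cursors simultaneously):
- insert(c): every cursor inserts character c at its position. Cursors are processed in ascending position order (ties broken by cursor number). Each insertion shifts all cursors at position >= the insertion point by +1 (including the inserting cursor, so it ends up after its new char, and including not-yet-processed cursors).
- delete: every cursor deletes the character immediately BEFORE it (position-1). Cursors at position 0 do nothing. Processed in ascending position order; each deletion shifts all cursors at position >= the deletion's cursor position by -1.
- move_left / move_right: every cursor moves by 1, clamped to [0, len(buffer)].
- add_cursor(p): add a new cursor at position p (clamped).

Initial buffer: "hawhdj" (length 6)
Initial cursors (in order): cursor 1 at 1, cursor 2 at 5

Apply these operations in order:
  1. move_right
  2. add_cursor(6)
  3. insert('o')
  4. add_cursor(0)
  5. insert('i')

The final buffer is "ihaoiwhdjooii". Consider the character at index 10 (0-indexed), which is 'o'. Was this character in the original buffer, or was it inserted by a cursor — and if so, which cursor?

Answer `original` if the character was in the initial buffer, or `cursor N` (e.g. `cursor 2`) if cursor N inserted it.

After op 1 (move_right): buffer="hawhdj" (len 6), cursors c1@2 c2@6, authorship ......
After op 2 (add_cursor(6)): buffer="hawhdj" (len 6), cursors c1@2 c2@6 c3@6, authorship ......
After op 3 (insert('o')): buffer="haowhdjoo" (len 9), cursors c1@3 c2@9 c3@9, authorship ..1....23
After op 4 (add_cursor(0)): buffer="haowhdjoo" (len 9), cursors c4@0 c1@3 c2@9 c3@9, authorship ..1....23
After op 5 (insert('i')): buffer="ihaoiwhdjooii" (len 13), cursors c4@1 c1@5 c2@13 c3@13, authorship 4..11....2323
Authorship (.=original, N=cursor N): 4 . . 1 1 . . . . 2 3 2 3
Index 10: author = 3

Answer: cursor 3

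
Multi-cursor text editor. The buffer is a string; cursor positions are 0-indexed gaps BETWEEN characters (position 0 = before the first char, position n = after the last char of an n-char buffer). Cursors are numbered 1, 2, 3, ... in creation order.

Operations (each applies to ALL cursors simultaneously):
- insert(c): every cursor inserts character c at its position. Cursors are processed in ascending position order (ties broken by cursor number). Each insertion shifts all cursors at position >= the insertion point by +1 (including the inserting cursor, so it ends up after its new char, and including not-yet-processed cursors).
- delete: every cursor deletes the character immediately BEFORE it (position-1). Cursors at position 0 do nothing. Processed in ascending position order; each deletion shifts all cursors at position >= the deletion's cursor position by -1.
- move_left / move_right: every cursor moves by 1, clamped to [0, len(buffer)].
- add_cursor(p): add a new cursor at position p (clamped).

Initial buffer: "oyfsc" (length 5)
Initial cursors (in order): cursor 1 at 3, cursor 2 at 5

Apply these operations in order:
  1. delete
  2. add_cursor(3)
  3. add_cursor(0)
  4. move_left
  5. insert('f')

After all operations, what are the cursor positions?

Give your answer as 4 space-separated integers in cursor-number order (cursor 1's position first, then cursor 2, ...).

After op 1 (delete): buffer="oys" (len 3), cursors c1@2 c2@3, authorship ...
After op 2 (add_cursor(3)): buffer="oys" (len 3), cursors c1@2 c2@3 c3@3, authorship ...
After op 3 (add_cursor(0)): buffer="oys" (len 3), cursors c4@0 c1@2 c2@3 c3@3, authorship ...
After op 4 (move_left): buffer="oys" (len 3), cursors c4@0 c1@1 c2@2 c3@2, authorship ...
After op 5 (insert('f')): buffer="fofyffs" (len 7), cursors c4@1 c1@3 c2@6 c3@6, authorship 4.1.23.

Answer: 3 6 6 1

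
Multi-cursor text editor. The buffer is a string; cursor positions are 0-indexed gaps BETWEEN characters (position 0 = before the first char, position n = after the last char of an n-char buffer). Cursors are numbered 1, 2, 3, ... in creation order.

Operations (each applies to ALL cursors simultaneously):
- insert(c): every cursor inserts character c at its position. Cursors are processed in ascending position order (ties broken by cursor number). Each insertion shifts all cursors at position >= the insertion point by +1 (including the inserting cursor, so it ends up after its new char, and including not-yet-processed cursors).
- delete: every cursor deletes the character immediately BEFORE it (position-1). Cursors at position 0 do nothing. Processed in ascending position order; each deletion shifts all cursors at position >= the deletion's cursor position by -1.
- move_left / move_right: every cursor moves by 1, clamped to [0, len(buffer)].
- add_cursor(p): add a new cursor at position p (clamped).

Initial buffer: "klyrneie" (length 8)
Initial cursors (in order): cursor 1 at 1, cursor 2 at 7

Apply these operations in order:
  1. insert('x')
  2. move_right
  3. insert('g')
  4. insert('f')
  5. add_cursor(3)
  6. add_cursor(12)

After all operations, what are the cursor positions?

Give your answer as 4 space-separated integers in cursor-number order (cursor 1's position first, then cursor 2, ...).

After op 1 (insert('x')): buffer="kxlyrneixe" (len 10), cursors c1@2 c2@9, authorship .1......2.
After op 2 (move_right): buffer="kxlyrneixe" (len 10), cursors c1@3 c2@10, authorship .1......2.
After op 3 (insert('g')): buffer="kxlgyrneixeg" (len 12), cursors c1@4 c2@12, authorship .1.1.....2.2
After op 4 (insert('f')): buffer="kxlgfyrneixegf" (len 14), cursors c1@5 c2@14, authorship .1.11.....2.22
After op 5 (add_cursor(3)): buffer="kxlgfyrneixegf" (len 14), cursors c3@3 c1@5 c2@14, authorship .1.11.....2.22
After op 6 (add_cursor(12)): buffer="kxlgfyrneixegf" (len 14), cursors c3@3 c1@5 c4@12 c2@14, authorship .1.11.....2.22

Answer: 5 14 3 12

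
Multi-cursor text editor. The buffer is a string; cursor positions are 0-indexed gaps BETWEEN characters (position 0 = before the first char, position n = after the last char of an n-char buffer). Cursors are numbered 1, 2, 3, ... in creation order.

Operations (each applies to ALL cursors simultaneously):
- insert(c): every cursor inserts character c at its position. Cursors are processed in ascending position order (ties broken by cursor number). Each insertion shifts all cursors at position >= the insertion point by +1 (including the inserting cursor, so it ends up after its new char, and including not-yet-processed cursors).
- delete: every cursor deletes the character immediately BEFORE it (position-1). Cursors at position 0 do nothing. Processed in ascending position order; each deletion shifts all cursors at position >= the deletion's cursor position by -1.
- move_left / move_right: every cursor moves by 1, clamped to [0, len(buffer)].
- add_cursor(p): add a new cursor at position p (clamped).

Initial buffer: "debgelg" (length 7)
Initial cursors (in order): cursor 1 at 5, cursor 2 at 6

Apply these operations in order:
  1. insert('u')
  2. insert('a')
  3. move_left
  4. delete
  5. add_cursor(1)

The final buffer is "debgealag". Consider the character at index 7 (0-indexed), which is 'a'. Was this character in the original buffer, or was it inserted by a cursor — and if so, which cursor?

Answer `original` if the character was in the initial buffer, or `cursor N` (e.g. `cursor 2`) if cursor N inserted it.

After op 1 (insert('u')): buffer="debgeulug" (len 9), cursors c1@6 c2@8, authorship .....1.2.
After op 2 (insert('a')): buffer="debgeualuag" (len 11), cursors c1@7 c2@10, authorship .....11.22.
After op 3 (move_left): buffer="debgeualuag" (len 11), cursors c1@6 c2@9, authorship .....11.22.
After op 4 (delete): buffer="debgealag" (len 9), cursors c1@5 c2@7, authorship .....1.2.
After op 5 (add_cursor(1)): buffer="debgealag" (len 9), cursors c3@1 c1@5 c2@7, authorship .....1.2.
Authorship (.=original, N=cursor N): . . . . . 1 . 2 .
Index 7: author = 2

Answer: cursor 2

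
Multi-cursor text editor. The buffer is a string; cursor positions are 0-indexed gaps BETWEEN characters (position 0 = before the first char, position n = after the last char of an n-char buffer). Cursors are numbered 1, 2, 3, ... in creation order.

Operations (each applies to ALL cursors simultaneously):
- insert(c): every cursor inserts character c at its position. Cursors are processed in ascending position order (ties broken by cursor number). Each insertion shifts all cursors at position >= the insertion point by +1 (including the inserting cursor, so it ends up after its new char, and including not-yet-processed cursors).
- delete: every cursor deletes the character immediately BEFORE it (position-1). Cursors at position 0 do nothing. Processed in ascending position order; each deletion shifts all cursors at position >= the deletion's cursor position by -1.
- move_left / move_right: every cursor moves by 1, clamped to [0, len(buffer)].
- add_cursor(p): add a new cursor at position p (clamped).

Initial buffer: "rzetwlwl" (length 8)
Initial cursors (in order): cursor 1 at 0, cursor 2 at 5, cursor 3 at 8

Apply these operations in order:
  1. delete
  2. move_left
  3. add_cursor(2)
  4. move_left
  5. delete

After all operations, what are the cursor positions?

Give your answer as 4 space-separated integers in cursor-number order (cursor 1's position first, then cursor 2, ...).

Answer: 0 0 1 0

Derivation:
After op 1 (delete): buffer="rzetlw" (len 6), cursors c1@0 c2@4 c3@6, authorship ......
After op 2 (move_left): buffer="rzetlw" (len 6), cursors c1@0 c2@3 c3@5, authorship ......
After op 3 (add_cursor(2)): buffer="rzetlw" (len 6), cursors c1@0 c4@2 c2@3 c3@5, authorship ......
After op 4 (move_left): buffer="rzetlw" (len 6), cursors c1@0 c4@1 c2@2 c3@4, authorship ......
After op 5 (delete): buffer="elw" (len 3), cursors c1@0 c2@0 c4@0 c3@1, authorship ...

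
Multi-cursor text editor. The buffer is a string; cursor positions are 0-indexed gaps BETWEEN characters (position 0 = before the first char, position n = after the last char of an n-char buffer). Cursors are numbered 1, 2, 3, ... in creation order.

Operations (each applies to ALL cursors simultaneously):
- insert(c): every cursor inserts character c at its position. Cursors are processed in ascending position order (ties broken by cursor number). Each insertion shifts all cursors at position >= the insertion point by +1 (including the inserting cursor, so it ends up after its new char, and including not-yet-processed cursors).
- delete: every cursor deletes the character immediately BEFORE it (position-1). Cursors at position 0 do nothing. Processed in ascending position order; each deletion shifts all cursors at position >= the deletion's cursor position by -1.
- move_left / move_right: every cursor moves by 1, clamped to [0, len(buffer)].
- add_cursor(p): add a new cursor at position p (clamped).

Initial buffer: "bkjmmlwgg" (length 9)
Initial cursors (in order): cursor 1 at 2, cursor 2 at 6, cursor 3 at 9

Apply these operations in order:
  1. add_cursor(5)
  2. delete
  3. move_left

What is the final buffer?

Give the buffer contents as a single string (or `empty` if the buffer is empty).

Answer: bjmwg

Derivation:
After op 1 (add_cursor(5)): buffer="bkjmmlwgg" (len 9), cursors c1@2 c4@5 c2@6 c3@9, authorship .........
After op 2 (delete): buffer="bjmwg" (len 5), cursors c1@1 c2@3 c4@3 c3@5, authorship .....
After op 3 (move_left): buffer="bjmwg" (len 5), cursors c1@0 c2@2 c4@2 c3@4, authorship .....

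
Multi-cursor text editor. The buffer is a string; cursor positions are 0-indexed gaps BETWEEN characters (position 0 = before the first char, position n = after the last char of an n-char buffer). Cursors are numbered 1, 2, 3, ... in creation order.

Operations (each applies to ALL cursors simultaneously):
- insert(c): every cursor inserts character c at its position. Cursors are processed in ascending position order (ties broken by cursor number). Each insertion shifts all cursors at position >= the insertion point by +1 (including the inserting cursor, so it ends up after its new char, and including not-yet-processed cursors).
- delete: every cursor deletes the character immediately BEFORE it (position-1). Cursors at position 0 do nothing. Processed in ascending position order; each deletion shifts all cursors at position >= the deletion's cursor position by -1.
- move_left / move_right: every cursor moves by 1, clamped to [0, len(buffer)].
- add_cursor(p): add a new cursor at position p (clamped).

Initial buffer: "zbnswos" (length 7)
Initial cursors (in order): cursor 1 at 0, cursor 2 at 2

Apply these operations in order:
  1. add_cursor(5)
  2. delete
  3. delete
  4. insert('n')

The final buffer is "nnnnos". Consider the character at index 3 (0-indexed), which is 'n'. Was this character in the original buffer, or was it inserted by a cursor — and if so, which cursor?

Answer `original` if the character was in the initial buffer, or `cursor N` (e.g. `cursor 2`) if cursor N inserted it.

Answer: cursor 3

Derivation:
After op 1 (add_cursor(5)): buffer="zbnswos" (len 7), cursors c1@0 c2@2 c3@5, authorship .......
After op 2 (delete): buffer="znsos" (len 5), cursors c1@0 c2@1 c3@3, authorship .....
After op 3 (delete): buffer="nos" (len 3), cursors c1@0 c2@0 c3@1, authorship ...
After op 4 (insert('n')): buffer="nnnnos" (len 6), cursors c1@2 c2@2 c3@4, authorship 12.3..
Authorship (.=original, N=cursor N): 1 2 . 3 . .
Index 3: author = 3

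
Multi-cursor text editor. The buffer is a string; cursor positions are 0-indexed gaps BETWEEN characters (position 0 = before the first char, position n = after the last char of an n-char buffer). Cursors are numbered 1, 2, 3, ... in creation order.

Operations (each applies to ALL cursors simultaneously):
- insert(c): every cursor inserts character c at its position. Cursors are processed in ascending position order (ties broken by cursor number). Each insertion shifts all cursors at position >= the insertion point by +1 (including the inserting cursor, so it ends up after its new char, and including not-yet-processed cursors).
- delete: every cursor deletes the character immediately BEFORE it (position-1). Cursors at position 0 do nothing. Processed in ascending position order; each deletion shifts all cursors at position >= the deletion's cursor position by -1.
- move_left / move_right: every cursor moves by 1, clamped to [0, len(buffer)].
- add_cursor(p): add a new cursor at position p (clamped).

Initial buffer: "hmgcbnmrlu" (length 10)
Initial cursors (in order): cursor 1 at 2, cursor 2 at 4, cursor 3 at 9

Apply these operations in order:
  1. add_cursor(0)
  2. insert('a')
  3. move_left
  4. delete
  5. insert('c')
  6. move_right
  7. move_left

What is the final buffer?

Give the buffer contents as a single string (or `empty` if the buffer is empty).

After op 1 (add_cursor(0)): buffer="hmgcbnmrlu" (len 10), cursors c4@0 c1@2 c2@4 c3@9, authorship ..........
After op 2 (insert('a')): buffer="ahmagcabnmrlau" (len 14), cursors c4@1 c1@4 c2@7 c3@13, authorship 4..1..2.....3.
After op 3 (move_left): buffer="ahmagcabnmrlau" (len 14), cursors c4@0 c1@3 c2@6 c3@12, authorship 4..1..2.....3.
After op 4 (delete): buffer="ahagabnmrau" (len 11), cursors c4@0 c1@2 c2@4 c3@9, authorship 4.1.2....3.
After op 5 (insert('c')): buffer="cahcagcabnmrcau" (len 15), cursors c4@1 c1@4 c2@7 c3@13, authorship 44.11.22....33.
After op 6 (move_right): buffer="cahcagcabnmrcau" (len 15), cursors c4@2 c1@5 c2@8 c3@14, authorship 44.11.22....33.
After op 7 (move_left): buffer="cahcagcabnmrcau" (len 15), cursors c4@1 c1@4 c2@7 c3@13, authorship 44.11.22....33.

Answer: cahcagcabnmrcau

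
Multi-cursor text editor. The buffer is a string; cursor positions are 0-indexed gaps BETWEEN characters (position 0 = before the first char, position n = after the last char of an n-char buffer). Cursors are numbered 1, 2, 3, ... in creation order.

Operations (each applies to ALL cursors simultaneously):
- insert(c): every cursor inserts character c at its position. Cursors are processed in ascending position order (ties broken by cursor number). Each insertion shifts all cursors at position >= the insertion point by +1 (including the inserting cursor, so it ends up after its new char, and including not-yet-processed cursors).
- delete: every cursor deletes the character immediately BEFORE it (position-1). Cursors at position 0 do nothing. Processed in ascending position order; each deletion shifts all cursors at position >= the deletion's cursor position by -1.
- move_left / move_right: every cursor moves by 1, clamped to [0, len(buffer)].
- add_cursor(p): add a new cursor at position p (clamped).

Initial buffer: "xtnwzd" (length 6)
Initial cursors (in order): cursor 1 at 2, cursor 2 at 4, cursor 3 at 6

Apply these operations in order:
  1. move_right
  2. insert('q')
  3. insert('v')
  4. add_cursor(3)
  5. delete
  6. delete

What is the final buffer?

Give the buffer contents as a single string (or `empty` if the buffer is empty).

After op 1 (move_right): buffer="xtnwzd" (len 6), cursors c1@3 c2@5 c3@6, authorship ......
After op 2 (insert('q')): buffer="xtnqwzqdq" (len 9), cursors c1@4 c2@7 c3@9, authorship ...1..2.3
After op 3 (insert('v')): buffer="xtnqvwzqvdqv" (len 12), cursors c1@5 c2@9 c3@12, authorship ...11..22.33
After op 4 (add_cursor(3)): buffer="xtnqvwzqvdqv" (len 12), cursors c4@3 c1@5 c2@9 c3@12, authorship ...11..22.33
After op 5 (delete): buffer="xtqwzqdq" (len 8), cursors c4@2 c1@3 c2@6 c3@8, authorship ..1..2.3
After op 6 (delete): buffer="xwzd" (len 4), cursors c1@1 c4@1 c2@3 c3@4, authorship ....

Answer: xwzd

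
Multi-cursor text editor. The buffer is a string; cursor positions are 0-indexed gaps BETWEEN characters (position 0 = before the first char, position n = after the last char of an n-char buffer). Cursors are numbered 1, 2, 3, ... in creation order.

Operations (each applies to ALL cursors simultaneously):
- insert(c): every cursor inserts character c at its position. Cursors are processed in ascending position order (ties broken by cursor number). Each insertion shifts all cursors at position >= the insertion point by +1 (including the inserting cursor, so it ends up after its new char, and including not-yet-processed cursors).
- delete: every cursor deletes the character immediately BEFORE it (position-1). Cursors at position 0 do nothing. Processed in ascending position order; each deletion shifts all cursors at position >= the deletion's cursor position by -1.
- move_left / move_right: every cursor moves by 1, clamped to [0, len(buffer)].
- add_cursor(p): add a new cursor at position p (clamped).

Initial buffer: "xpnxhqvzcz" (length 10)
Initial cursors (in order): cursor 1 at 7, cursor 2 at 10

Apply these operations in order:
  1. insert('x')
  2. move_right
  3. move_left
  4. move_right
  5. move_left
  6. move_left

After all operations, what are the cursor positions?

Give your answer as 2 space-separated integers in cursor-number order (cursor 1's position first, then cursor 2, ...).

After op 1 (insert('x')): buffer="xpnxhqvxzczx" (len 12), cursors c1@8 c2@12, authorship .......1...2
After op 2 (move_right): buffer="xpnxhqvxzczx" (len 12), cursors c1@9 c2@12, authorship .......1...2
After op 3 (move_left): buffer="xpnxhqvxzczx" (len 12), cursors c1@8 c2@11, authorship .......1...2
After op 4 (move_right): buffer="xpnxhqvxzczx" (len 12), cursors c1@9 c2@12, authorship .......1...2
After op 5 (move_left): buffer="xpnxhqvxzczx" (len 12), cursors c1@8 c2@11, authorship .......1...2
After op 6 (move_left): buffer="xpnxhqvxzczx" (len 12), cursors c1@7 c2@10, authorship .......1...2

Answer: 7 10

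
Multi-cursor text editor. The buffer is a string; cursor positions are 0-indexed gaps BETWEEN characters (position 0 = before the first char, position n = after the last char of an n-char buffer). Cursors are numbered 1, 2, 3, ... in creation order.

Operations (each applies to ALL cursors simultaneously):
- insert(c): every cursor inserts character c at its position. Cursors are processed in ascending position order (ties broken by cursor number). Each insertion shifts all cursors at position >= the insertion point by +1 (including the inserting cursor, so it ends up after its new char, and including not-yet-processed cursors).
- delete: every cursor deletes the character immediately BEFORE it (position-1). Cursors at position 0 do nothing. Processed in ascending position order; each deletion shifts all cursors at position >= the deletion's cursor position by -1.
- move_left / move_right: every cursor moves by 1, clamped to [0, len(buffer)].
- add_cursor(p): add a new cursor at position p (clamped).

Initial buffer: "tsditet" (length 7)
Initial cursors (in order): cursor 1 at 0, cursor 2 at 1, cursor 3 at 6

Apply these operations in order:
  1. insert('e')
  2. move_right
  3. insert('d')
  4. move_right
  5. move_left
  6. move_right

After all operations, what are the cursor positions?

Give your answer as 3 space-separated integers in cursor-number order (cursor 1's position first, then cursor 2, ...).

After op 1 (insert('e')): buffer="etesditeet" (len 10), cursors c1@1 c2@3 c3@9, authorship 1.2.....3.
After op 2 (move_right): buffer="etesditeet" (len 10), cursors c1@2 c2@4 c3@10, authorship 1.2.....3.
After op 3 (insert('d')): buffer="etdesdditeetd" (len 13), cursors c1@3 c2@6 c3@13, authorship 1.12.2....3.3
After op 4 (move_right): buffer="etdesdditeetd" (len 13), cursors c1@4 c2@7 c3@13, authorship 1.12.2....3.3
After op 5 (move_left): buffer="etdesdditeetd" (len 13), cursors c1@3 c2@6 c3@12, authorship 1.12.2....3.3
After op 6 (move_right): buffer="etdesdditeetd" (len 13), cursors c1@4 c2@7 c3@13, authorship 1.12.2....3.3

Answer: 4 7 13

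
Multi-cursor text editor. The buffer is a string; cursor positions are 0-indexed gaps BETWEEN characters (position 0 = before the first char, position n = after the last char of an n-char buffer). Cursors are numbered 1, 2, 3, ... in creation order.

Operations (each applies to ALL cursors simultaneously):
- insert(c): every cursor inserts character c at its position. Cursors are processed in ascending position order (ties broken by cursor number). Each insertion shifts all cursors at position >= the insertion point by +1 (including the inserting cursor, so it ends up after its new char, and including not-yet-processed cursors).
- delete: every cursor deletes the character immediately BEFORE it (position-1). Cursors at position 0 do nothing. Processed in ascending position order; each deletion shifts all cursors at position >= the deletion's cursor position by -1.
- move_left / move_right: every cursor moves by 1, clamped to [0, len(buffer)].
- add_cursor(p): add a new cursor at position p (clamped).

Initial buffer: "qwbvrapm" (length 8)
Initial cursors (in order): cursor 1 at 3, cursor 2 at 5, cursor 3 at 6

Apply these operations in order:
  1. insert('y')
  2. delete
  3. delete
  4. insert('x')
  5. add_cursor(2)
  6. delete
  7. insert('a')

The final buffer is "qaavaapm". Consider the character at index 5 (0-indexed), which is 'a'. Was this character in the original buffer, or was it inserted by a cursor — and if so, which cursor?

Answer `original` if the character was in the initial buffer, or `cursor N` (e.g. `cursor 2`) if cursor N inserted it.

After op 1 (insert('y')): buffer="qwbyvryaypm" (len 11), cursors c1@4 c2@7 c3@9, authorship ...1..2.3..
After op 2 (delete): buffer="qwbvrapm" (len 8), cursors c1@3 c2@5 c3@6, authorship ........
After op 3 (delete): buffer="qwvpm" (len 5), cursors c1@2 c2@3 c3@3, authorship .....
After op 4 (insert('x')): buffer="qwxvxxpm" (len 8), cursors c1@3 c2@6 c3@6, authorship ..1.23..
After op 5 (add_cursor(2)): buffer="qwxvxxpm" (len 8), cursors c4@2 c1@3 c2@6 c3@6, authorship ..1.23..
After op 6 (delete): buffer="qvpm" (len 4), cursors c1@1 c4@1 c2@2 c3@2, authorship ....
After op 7 (insert('a')): buffer="qaavaapm" (len 8), cursors c1@3 c4@3 c2@6 c3@6, authorship .14.23..
Authorship (.=original, N=cursor N): . 1 4 . 2 3 . .
Index 5: author = 3

Answer: cursor 3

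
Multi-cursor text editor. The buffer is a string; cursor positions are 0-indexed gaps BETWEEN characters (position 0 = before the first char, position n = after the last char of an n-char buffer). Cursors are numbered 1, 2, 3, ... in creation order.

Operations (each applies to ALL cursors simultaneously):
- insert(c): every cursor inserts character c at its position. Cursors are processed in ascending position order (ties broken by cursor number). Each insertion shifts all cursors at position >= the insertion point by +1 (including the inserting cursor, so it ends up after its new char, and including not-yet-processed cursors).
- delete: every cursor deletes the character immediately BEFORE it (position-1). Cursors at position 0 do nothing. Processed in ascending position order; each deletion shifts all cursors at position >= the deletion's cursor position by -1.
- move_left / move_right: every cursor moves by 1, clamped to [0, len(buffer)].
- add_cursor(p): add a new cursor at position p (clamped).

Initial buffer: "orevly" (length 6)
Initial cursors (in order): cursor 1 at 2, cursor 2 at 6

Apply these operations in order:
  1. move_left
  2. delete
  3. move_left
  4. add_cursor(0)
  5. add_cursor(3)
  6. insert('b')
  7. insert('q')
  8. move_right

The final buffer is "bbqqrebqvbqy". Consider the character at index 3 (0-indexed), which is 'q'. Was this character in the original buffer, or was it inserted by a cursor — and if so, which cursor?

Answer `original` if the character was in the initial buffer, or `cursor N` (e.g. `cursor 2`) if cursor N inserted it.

Answer: cursor 3

Derivation:
After op 1 (move_left): buffer="orevly" (len 6), cursors c1@1 c2@5, authorship ......
After op 2 (delete): buffer="revy" (len 4), cursors c1@0 c2@3, authorship ....
After op 3 (move_left): buffer="revy" (len 4), cursors c1@0 c2@2, authorship ....
After op 4 (add_cursor(0)): buffer="revy" (len 4), cursors c1@0 c3@0 c2@2, authorship ....
After op 5 (add_cursor(3)): buffer="revy" (len 4), cursors c1@0 c3@0 c2@2 c4@3, authorship ....
After op 6 (insert('b')): buffer="bbrebvby" (len 8), cursors c1@2 c3@2 c2@5 c4@7, authorship 13..2.4.
After op 7 (insert('q')): buffer="bbqqrebqvbqy" (len 12), cursors c1@4 c3@4 c2@8 c4@11, authorship 1313..22.44.
After op 8 (move_right): buffer="bbqqrebqvbqy" (len 12), cursors c1@5 c3@5 c2@9 c4@12, authorship 1313..22.44.
Authorship (.=original, N=cursor N): 1 3 1 3 . . 2 2 . 4 4 .
Index 3: author = 3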